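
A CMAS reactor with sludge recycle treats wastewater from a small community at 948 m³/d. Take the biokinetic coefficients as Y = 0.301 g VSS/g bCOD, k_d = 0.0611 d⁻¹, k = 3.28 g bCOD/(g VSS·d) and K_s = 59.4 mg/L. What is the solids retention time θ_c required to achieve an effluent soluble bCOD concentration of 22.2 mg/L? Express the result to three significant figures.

θ_c ≈ 4.82 d

At the target effluent, Y k S/(K_s+S) = 0.301×3.28×22.2/81.60 = 0.2686 d⁻¹.
θ_c = 1/(μ − k_d) = 1/(0.2686 − 0.0611) = 1/0.2075 = 4.819 d.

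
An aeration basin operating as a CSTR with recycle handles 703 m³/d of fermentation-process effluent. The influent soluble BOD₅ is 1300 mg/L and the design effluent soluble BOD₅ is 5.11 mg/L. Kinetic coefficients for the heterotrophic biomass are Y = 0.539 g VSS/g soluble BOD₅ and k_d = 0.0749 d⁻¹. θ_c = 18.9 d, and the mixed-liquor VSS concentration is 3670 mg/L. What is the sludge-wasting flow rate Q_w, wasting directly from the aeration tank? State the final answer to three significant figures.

Q_w ≈ 55.3 m³/d

From the SRT design equation V = Y Q (S₀−S) θ_c / [X (1 + k_d θ_c)] = 0.539 × 703 × (1300 − 5.11) × 18.9 / [3670 × (1 + 0.0749 × 18.9)] = 9.27×10^6 / 8865 = 1046 m³.
Wasting from the aeration tank: Q_w = V / θ_c = 1046 / 18.9 = 55.35 m³/d.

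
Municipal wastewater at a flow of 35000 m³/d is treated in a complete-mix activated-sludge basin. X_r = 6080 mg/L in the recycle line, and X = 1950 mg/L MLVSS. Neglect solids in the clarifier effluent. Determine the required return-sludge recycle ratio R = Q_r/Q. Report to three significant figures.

R ≈ 0.472

Solids balance on the clarifier gives (1+R)X = R·X_r, so R = X/(X_r − X) = 1950 / (6080 − 1950) = 0.4722.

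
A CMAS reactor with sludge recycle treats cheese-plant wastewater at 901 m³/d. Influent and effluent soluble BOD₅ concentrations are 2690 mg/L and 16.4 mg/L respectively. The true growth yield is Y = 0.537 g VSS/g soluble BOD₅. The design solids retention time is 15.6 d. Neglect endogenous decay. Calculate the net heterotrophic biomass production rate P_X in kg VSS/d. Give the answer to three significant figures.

P_X ≈ 1290 kg VSS/d

Since k_d ≈ 0, Y_obs = Y = 0.537 g VSS/g soluble BOD₅.
ΔS = 2690 − 16.4 = 2674 mg/L, so the substrate removal rate is 901 × 2674/1000 = 2409 kg soluble BOD₅/d.
So the net sludge growth is P_X = 0.5370 × 2409 = 1294 kg VSS/d.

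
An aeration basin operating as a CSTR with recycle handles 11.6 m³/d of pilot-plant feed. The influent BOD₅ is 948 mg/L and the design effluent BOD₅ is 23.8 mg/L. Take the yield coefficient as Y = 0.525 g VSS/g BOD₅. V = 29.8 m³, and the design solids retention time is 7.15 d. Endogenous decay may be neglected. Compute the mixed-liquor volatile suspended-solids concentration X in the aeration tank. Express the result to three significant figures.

X ≈ 1350 mg/L

Without decay, X = Y Q (S₀−S) θ_c / V = 0.525 × 11.6 × (948 − 23.8) × 7.15 / 29.8 = 1350 mg/L.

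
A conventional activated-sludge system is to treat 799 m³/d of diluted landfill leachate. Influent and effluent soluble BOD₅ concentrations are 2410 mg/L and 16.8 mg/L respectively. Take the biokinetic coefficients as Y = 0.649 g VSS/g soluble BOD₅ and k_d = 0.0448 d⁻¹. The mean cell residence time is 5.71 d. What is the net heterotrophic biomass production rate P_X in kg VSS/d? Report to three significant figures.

Y_obs = Y / (1 + k_d θ_c) = 0.649 / (1 + 0.0448 × 5.71) = 0.649 / 1.256 = 0.5168.
ΔS = 2410 − 16.8 = 2393 mg/L, so the substrate removal rate is 799 × 2393/1000 = 1912 kg soluble BOD₅/d.
P_X = Y_obs · Q(S₀ − S) = 0.5168 × 1912 = 988.2 kg VSS/d.

P_X ≈ 988 kg VSS/d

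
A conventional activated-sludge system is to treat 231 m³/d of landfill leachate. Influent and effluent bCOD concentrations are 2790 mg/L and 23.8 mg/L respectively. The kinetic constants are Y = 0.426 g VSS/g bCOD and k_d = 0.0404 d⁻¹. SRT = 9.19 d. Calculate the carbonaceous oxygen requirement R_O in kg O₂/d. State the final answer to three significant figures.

Y_obs = Y / (1 + k_d θ_c) = 0.426 / (1 + 0.0404 × 9.19) = 0.426 / 1.371 = 0.3107.
Mass of bCOD removed per day: Q(S₀ − S) = 231 × 2766 g/m³ = 639.0 kg/d.
Biomass synthesised: P_X = Y_obs × 639.0 = 198.5 kg VSS/d.
R_O = Q·(S₀ − S) − 1.42·P_X = 639.0 − 1.42 × 198.5 = 357.1 kg O₂/d.

R_O ≈ 357 kg O₂/d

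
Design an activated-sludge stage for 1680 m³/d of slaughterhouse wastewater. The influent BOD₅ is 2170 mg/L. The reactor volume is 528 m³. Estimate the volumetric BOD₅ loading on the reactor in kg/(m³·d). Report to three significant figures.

Applied BOD₅ load per unit volume = Q·S₀/V = (1680 × 2170/1000)/528.0 = 6.905 kg BOD₅·m⁻³·d⁻¹.

L_v ≈ 6.90 kg BOD₅/(m³·d)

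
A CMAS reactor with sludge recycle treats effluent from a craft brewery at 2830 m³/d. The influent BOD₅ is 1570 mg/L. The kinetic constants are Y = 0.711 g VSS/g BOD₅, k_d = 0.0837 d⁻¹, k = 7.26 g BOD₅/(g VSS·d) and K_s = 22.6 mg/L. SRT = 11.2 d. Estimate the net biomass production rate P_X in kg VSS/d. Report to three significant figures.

P_X ≈ 1630 kg VSS/d

For a completely mixed reactor with recycle the Lawrence–McCarty relation gives S = K_s·(1 + k_d·θ_c) / [θ_c·(Y·k − k_d) − 1] = 22.6 × (1 + 0.0837 × 11.2) / [11.2 × (0.711 × 7.26 − 0.0837) − 1] = 43.79 / 55.88 = 0.7836 mg/L.
The observed yield is Y_obs = Y/(1 + k_d·θ_c) = 0.711 / (1 + 0.0837 × 11.2) = 0.711 / 1.937 = 0.3670 g VSS per g BOD₅ removed.
Q·(S₀ − S) = 2830 × (1570 − 0.784) × 10⁻³ = 4441 kg/d removed.
P_X = Y_obs · Q(S₀ − S) = 0.3670 × 4441 = 1630 kg VSS/d.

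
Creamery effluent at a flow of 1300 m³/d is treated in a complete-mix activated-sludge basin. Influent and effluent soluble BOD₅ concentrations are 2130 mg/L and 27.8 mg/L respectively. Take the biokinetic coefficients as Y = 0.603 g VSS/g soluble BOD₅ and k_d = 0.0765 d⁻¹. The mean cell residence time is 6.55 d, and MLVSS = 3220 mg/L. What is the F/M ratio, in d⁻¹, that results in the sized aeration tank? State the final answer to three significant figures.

F/M ≈ 0.385 d⁻¹

Rearranging the biomass balance for a CMAS with decay, V = Y·Q·ΔS·θ_c / [X·(1+k_d θ_c)] = 0.603 × 1300 × (2130 − 27.8) × 6.55 / [3220 × (1 + 0.0765 × 6.55)] = 1.08×10^7 / 4833 = 2233 m³.
F/M = Q·S₀ / (V·X) = 1300 × 2130 / (2233 × 3220) = 0.3851 g soluble BOD₅·(g VSS·d)⁻¹.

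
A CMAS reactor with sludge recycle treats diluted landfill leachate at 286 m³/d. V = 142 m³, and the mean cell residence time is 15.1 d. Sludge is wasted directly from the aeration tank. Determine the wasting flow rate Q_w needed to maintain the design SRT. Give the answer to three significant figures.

For wasting at MLVSS concentration, Q_w = V/θ_c = 142.0/15.1 = 9.404 m³/d.

Q_w ≈ 9.40 m³/d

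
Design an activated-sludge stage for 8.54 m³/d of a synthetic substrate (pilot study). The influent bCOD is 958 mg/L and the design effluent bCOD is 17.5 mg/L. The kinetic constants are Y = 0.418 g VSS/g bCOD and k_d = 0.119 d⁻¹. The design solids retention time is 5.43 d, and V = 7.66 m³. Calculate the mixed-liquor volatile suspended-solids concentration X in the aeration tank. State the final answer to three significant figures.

From V·X·(1 + k_d·θ_c) = Y·Q·(S₀ − S)·θ_c: X = 0.418 × 8.54 × (958 − 17.5) × 5.43 / [7.66 × (1 + 0.119 × 5.43)] = 1446 mg/L.

X ≈ 1450 mg/L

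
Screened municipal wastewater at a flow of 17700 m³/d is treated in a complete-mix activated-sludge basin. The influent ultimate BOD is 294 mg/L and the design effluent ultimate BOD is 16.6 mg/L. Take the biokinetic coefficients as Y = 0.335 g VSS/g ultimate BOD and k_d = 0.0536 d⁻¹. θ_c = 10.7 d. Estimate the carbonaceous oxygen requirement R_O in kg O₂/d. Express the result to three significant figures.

Y_obs = Y / (1 + k_d θ_c) = 0.335 / (1 + 0.0536 × 10.7) = 0.335 / 1.574 = 0.2129.
Q·(S₀ − S) = 17700 × (294 − 16.6) × 10⁻³ = 4910 kg/d removed.
Biomass synthesised: P_X = Y_obs × 4910 = 1045 kg VSS/d.
R_O = Q·(S₀ − S) − 1.42·P_X = 4910 − 1.42 × 1045 = 3426 kg O₂/d.

R_O ≈ 3430 kg O₂/d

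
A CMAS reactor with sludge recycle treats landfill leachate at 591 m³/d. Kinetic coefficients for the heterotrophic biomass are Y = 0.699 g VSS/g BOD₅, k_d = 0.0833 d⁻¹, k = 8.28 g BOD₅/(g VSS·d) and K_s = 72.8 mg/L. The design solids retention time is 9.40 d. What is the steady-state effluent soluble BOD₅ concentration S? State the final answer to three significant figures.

S ≈ 2.47 mg/L

Effluent substrate depends only on kinetics and SRT: S = K_s(1 + k_d θ_c) / [θ_c(Yk − k_d) − 1] = 72.8 × (1 + 0.0833 × 9.40) / [9.40 × (0.699 × 8.28 − 0.0833) − 1] = 129.8 / 52.62 = 2.467 mg/L.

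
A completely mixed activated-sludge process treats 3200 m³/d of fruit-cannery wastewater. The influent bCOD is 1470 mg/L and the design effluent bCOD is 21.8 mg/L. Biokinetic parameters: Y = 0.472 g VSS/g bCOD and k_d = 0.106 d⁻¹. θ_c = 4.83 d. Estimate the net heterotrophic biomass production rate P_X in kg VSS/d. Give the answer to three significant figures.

Observed yield with endogenous decay: Y_obs = Y / (1 + k_d·θ_c) = 0.472 / (1 + 0.106 × 4.83) = 0.472 / 1.512 = 0.3122 g VSS/g bCOD.
Q·(S₀ − S) = 3200 × (1470 − 21.8) × 10⁻³ = 4634 kg/d removed.
So the net sludge growth is P_X = 0.3122 × 4634 = 1447 kg VSS/d.

P_X ≈ 1450 kg VSS/d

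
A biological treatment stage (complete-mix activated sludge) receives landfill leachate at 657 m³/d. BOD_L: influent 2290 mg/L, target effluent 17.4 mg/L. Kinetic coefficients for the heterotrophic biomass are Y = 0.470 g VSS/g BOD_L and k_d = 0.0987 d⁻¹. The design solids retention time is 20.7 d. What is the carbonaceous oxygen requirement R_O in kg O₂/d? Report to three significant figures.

R_O ≈ 1170 kg O₂/d

Observed yield with endogenous decay: Y_obs = Y / (1 + k_d·θ_c) = 0.470 / (1 + 0.0987 × 20.7) = 0.470 / 3.043 = 0.1544 g VSS/g BOD_L.
Mass of BOD_L removed per day: Q(S₀ − S) = 657 × 2273 g/m³ = 1493 kg/d.
Net sludge production P_X = 0.1544 × 1493 = 230.6 kg VSS/d.
Carbonaceous O₂ demand = substrate oxidised − cell-mass equivalent = 1493 − 1.42 × 230.6 = 1166 kg O₂/d.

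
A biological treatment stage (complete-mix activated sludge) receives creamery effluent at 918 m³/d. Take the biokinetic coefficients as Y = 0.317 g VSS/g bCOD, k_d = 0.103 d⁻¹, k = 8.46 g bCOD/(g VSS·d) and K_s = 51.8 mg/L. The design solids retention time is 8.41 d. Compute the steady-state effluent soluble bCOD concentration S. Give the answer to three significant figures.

S ≈ 4.67 mg/L

From the Monod/SRT balance for a CMAS, S = K_s·(1+k_d θ_c)/[θ_c·(Y k − k_d) − 1] = 51.8 × (1 + 0.103 × 8.41) / [8.41 × (0.317 × 8.46 − 0.103) − 1] = 96.67 / 20.69 = 4.673 mg/L.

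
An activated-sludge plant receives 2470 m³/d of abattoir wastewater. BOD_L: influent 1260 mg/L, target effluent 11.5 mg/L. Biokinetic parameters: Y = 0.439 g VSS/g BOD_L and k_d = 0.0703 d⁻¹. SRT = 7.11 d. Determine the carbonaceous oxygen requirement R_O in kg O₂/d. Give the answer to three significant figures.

The observed yield is Y_obs = Y/(1 + k_d·θ_c) = 0.439 / (1 + 0.0703 × 7.11) = 0.439 / 1.500 = 0.2927 g VSS per g BOD_L removed.
Q·(S₀ − S) = 2470 × (1260 − 11.5) × 10⁻³ = 3084 kg/d removed.
Biomass synthesised: P_X = Y_obs × 3084 = 902.6 kg VSS/d.
R_O = Q·ΔS − 1.42 P_X = 3084 − 1282 = 1802 kg O₂/d.

R_O ≈ 1800 kg O₂/d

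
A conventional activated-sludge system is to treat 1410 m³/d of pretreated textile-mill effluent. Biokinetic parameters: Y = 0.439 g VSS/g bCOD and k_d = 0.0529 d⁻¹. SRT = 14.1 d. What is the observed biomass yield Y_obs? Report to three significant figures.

Y_obs ≈ 0.251 g VSS/g bCOD

Correct the yield for decay: Y_obs = Y/(1 + k_d θ_c) = 0.439 / (1 + 0.0529 × 14.1) = 0.439 / 1.746 = 0.2514.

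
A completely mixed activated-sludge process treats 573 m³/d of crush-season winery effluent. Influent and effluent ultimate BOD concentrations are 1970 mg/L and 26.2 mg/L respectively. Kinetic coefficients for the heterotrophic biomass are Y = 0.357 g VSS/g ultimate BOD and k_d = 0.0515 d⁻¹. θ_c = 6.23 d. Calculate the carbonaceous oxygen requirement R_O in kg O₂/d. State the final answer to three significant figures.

Observed yield with endogenous decay: Y_obs = Y / (1 + k_d·θ_c) = 0.357 / (1 + 0.0515 × 6.23) = 0.357 / 1.321 = 0.2703 g VSS/g ultimate BOD.
ΔS = 1970 − 26.2 = 1944 mg/L, so the substrate removal rate is 573 × 1944/1000 = 1114 kg ultimate BOD/d.
Biomass synthesised: P_X = Y_obs × 1114 = 301.0 kg VSS/d.
R_O = Q·(S₀ − S) − 1.42·P_X = 1114 − 1.42 × 301.0 = 686.3 kg O₂/d.

R_O ≈ 686 kg O₂/d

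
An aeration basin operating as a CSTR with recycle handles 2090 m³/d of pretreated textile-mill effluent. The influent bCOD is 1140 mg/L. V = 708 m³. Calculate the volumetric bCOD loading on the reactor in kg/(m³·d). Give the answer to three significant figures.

L_v = Q S₀ / V = 2090 × 1140 × 10⁻³ / 708.0 = 3.365 kg/(m³·d).

L_v ≈ 3.37 kg bCOD/(m³·d)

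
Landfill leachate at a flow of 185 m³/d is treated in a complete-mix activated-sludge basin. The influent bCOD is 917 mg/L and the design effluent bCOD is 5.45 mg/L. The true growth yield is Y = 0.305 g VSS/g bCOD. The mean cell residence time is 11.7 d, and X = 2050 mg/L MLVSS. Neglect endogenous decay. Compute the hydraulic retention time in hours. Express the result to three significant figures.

With k_d = 0 the design equation reduces to V = Y Q (S₀−S) θ_c / X = 0.305 × 185 × (917 − 5.45) × 11.7 / 2050 = 293.6 m³.
τ = V/Q = 293.6/185 = 1.587 d, or 38.08 h.

τ ≈ 38.1 h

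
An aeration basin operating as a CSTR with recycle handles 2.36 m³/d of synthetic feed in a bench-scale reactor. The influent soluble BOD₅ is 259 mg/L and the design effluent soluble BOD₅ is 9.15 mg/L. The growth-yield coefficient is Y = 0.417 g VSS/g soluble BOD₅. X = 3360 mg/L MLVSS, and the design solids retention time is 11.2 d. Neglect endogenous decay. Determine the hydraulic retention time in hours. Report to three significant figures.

Biomass mass balance (decay neglected): V·X = Y·Q·(S₀ − S)·θ_c, so V = 0.417 × 2.36 × (259 − 9.15) × 11.2 / 3360 = 0.8196 m³.
τ = V/Q = 0.8196/2.36 = 0.3473 d, or 8.335 h.

τ ≈ 8.33 h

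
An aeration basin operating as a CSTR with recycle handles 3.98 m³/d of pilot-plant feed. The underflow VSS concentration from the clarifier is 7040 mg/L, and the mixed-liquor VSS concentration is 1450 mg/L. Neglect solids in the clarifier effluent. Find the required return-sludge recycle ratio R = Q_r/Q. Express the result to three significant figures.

R ≈ 0.259

Mass balance around the secondary clarifier (neglecting effluent solids): R = X / (X_r − X) = 1450 / (7040 − 1450) = 0.2594.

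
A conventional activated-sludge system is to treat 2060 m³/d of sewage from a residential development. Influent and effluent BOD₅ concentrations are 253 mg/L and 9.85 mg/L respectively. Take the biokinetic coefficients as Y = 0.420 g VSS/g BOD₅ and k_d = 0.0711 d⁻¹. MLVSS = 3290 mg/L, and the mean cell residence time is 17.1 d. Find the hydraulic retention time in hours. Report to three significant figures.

Steady-state biomass mass balance: V·X·(1 + k_d·θ_c) = Y·Q·(S₀ − S)·θ_c, so V = 0.420 × 2060 × (253 − 9.85) × 17.1 / [3290 × (1 + 0.0711 × 17.1)] = 3.6×10^6 / 7290 = 493.5 m³.
Hydraulic retention time τ = V/Q = 493.5 / 2060 = 0.2395 d = 5.749 h.

τ ≈ 5.75 h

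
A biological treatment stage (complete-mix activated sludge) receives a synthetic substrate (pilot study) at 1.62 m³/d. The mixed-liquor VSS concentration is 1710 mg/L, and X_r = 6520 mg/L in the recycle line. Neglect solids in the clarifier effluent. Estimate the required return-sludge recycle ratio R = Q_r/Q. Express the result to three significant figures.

R = Q_r/Q = X/(X_r − X) = 1710 / (6520 − 1710) = 0.3555.

R ≈ 0.356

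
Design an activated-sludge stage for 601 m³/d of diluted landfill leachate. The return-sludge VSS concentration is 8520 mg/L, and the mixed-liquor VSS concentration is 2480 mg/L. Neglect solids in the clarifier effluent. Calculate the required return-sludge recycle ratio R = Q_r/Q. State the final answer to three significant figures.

R ≈ 0.411

R = Q_r/Q = X/(X_r − X) = 2480 / (8520 − 2480) = 0.4106.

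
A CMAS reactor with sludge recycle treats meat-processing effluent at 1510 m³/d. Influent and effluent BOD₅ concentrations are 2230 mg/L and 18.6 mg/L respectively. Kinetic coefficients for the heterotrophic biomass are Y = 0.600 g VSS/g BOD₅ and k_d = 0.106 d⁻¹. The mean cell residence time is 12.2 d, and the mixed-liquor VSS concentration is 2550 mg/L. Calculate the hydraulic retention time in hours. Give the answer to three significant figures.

Steady-state biomass mass balance: V·X·(1 + k_d·θ_c) = Y·Q·(S₀ − S)·θ_c, so V = 0.600 × 1510 × (2230 − 18.6) × 12.2 / [2550 × (1 + 0.106 × 12.2)] = 2.44×10^7 / 5848 = 4180 m³.
τ = V/Q = 4180/1510 = 2.768 d, or 66.44 h.

τ ≈ 66.4 h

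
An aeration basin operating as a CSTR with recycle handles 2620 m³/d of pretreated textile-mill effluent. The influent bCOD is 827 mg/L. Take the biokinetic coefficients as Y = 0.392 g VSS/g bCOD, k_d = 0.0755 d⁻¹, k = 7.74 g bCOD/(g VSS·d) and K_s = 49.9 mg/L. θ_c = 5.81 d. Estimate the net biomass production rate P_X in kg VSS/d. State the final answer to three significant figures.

P_X ≈ 587 kg VSS/d

Effluent substrate depends only on kinetics and SRT: S = K_s(1 + k_d θ_c) / [θ_c(Yk − k_d) − 1] = 49.9 × (1 + 0.0755 × 5.81) / [5.81 × (0.392 × 7.74 − 0.0755) − 1] = 71.79 / 16.19 = 4.434 mg/L.
Y_obs = Y / (1 + k_d θ_c) = 0.392 / (1 + 0.0755 × 5.81) = 0.392 / 1.439 = 0.2725.
Substrate removed = Q·(S₀ − S) = 2620 m³/d × (827 − 4.43) g/m³ = 2.16×10^6 g/d = 2155 kg/d.
So the net sludge growth is P_X = 0.2725 × 2155 = 587.2 kg VSS/d.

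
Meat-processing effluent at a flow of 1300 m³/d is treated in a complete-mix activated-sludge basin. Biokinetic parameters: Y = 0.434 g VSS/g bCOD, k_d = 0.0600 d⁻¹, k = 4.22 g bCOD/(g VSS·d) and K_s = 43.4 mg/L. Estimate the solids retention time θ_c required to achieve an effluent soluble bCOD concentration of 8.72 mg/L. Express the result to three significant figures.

At the target effluent, Y k S/(K_s+S) = 0.434×4.22×8.72/52.12 = 0.3064 d⁻¹.
θ_c = 1/(μ − k_d) = 1/(0.3064 − 0.0600) = 1/0.2464 = 4.058 d.

θ_c ≈ 4.06 d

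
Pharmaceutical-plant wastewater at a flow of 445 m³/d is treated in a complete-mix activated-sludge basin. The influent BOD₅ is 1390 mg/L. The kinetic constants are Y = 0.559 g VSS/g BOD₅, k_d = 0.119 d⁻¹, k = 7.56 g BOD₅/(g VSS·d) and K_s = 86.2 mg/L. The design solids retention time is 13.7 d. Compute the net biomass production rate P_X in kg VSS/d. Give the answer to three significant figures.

P_X ≈ 131 kg VSS/d

Effluent substrate depends only on kinetics and SRT: S = K_s(1 + k_d θ_c) / [θ_c(Yk − k_d) − 1] = 86.2 × (1 + 0.119 × 13.7) / [13.7 × (0.559 × 7.56 − 0.119) − 1] = 226.7 / 55.27 = 4.103 mg/L.
Observed yield with endogenous decay: Y_obs = Y / (1 + k_d·θ_c) = 0.559 / (1 + 0.119 × 13.7) = 0.559 / 2.630 = 0.2125 g VSS/g BOD₅.
Mass of BOD₅ removed per day: Q(S₀ − S) = 445 × 1386 g/m³ = 616.7 kg/d.
Biomass produced: P_X = Y_obs·Q·ΔS = 0.2125 × 616.7 ≈ 131.1 kg VSS/d.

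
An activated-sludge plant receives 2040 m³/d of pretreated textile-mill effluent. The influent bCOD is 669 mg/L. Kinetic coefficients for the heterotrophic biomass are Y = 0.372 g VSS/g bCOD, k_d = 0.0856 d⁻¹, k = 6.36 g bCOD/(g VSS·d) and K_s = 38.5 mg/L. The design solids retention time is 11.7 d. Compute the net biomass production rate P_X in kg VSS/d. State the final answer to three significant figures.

From the Monod/SRT balance for a CMAS, S = K_s·(1+k_d θ_c)/[θ_c·(Y k − k_d) − 1] = 38.5 × (1 + 0.0856 × 11.7) / [11.7 × (0.372 × 6.36 − 0.0856) − 1] = 77.06 / 25.68 = 3.001 mg/L.
Y_obs = Y / (1 + k_d θ_c) = 0.372 / (1 + 0.0856 × 11.7) = 0.372 / 2.002 = 0.1859.
Q·(S₀ − S) = 2040 × (669 − 3.00) × 10⁻³ = 1359 kg/d removed.
P_X = Y_obs · Q(S₀ − S) = 0.1859 × 1359 = 252.5 kg VSS/d.

P_X ≈ 253 kg VSS/d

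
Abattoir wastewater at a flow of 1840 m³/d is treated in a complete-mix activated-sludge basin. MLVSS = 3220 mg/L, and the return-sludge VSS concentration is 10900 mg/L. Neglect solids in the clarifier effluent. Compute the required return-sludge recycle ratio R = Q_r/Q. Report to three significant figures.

Solids balance on the clarifier gives (1+R)X = R·X_r, so R = X/(X_r − X) = 3220 / (10900 − 3220) = 0.4193.

R ≈ 0.419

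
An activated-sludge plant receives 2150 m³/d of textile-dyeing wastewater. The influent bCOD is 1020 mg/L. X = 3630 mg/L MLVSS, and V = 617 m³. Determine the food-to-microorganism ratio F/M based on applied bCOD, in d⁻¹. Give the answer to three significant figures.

Food-to-microorganism ratio F/M = Q S₀ / (V X) = 2150 × 1020 / (617.0 × 3630) = 0.9791 d⁻¹.

F/M ≈ 0.979 d⁻¹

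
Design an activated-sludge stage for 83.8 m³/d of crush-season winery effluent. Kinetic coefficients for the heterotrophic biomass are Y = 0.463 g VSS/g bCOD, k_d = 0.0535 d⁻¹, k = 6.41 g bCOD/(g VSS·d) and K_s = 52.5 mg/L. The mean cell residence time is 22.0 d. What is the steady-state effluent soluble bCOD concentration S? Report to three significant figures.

S ≈ 1.81 mg/L

For a completely mixed reactor with recycle the Lawrence–McCarty relation gives S = K_s·(1 + k_d·θ_c) / [θ_c·(Y·k − k_d) − 1] = 52.5 × (1 + 0.0535 × 22.0) / [22.0 × (0.463 × 6.41 − 0.0535) − 1] = 114.3 / 63.12 = 1.811 mg/L.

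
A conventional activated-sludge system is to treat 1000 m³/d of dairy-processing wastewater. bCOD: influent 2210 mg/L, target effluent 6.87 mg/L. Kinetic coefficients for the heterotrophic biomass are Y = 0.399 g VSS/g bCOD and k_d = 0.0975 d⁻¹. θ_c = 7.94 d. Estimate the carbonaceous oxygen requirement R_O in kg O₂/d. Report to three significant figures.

Observed yield with endogenous decay: Y_obs = Y / (1 + k_d·θ_c) = 0.399 / (1 + 0.0975 × 7.94) = 0.399 / 1.774 = 0.2249 g VSS/g bCOD.
Mass of bCOD removed per day: Q(S₀ − S) = 1000 × 2203 g/m³ = 2203 kg/d.
Net sludge production P_X = 0.2249 × 2203 = 495.5 kg VSS/d.
R_O = Q·ΔS − 1.42 P_X = 2203 − 703.6 = 1500 kg O₂/d.

R_O ≈ 1500 kg O₂/d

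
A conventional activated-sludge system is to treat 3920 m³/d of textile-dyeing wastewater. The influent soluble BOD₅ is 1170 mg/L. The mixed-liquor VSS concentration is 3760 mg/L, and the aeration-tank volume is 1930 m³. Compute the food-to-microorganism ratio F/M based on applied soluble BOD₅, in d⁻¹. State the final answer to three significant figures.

F/M = applied load / biomass = Q·S₀/(V·X) = 3920 × 1170 / (1930 × 3760) = 0.6320 d⁻¹.

F/M ≈ 0.632 d⁻¹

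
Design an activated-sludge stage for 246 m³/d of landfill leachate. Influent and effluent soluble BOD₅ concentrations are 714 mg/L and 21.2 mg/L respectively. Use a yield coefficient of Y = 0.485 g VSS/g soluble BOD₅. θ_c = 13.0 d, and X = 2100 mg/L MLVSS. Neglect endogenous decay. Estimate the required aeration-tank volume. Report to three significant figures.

V ≈ 512 m³

Biomass mass balance (decay neglected): V·X = Y·Q·(S₀ − S)·θ_c, so V = 0.485 × 246 × (714 − 21.2) × 13.0 / 2100 = 511.7 m³.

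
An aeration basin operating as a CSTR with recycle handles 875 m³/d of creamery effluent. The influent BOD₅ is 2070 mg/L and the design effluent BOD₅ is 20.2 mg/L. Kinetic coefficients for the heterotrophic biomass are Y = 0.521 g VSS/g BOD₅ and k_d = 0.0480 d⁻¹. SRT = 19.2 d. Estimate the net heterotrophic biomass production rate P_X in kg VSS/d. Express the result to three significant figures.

P_X ≈ 486 kg VSS/d

The observed yield is Y_obs = Y/(1 + k_d·θ_c) = 0.521 / (1 + 0.0480 × 19.2) = 0.521 / 1.922 = 0.2711 g VSS per g BOD₅ removed.
ΔS = 2070 − 20.2 = 2050 mg/L, so the substrate removal rate is 875 × 2050/1000 = 1794 kg BOD₅/d.
Net biomass production P_X = Y_obs × Q·(S₀ − S) = 0.2711 × 1794 = 486.3 kg VSS/d.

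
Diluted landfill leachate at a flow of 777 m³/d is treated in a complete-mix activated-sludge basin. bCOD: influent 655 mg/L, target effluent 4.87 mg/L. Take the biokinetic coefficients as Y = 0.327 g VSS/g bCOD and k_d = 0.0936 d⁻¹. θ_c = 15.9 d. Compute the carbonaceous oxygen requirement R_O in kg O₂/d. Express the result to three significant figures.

Y_obs = Y / (1 + k_d θ_c) = 0.327 / (1 + 0.0936 × 15.9) = 0.327 / 2.488 = 0.1314.
Q·(S₀ − S) = 777 × (655 − 4.87) × 10⁻³ = 505.2 kg/d removed.
Biomass synthesised: P_X = Y_obs × 505.2 = 66.39 kg VSS/d.
R_O = Q·(S₀ − S) − 1.42·P_X = 505.2 − 1.42 × 66.39 = 410.9 kg O₂/d.

R_O ≈ 411 kg O₂/d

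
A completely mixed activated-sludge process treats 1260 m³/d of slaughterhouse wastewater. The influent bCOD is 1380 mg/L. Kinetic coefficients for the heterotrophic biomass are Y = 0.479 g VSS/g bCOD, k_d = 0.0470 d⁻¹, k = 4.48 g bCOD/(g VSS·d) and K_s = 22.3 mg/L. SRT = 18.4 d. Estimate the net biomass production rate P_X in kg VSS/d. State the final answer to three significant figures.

P_X ≈ 446 kg VSS/d

For a completely mixed reactor with recycle the Lawrence–McCarty relation gives S = K_s·(1 + k_d·θ_c) / [θ_c·(Y·k − k_d) − 1] = 22.3 × (1 + 0.0470 × 18.4) / [18.4 × (0.479 × 4.48 − 0.0470) − 1] = 41.59 / 37.62 = 1.105 mg/L.
Y_obs = Y / (1 + k_d θ_c) = 0.479 / (1 + 0.0470 × 18.4) = 0.479 / 1.865 = 0.2569.
ΔS = 1380 − 1.11 = 1379 mg/L, so the substrate removal rate is 1260 × 1379/1000 = 1737 kg bCOD/d.
Net biomass production P_X = Y_obs × Q·(S₀ − S) = 0.2569 × 1737 = 446.3 kg VSS/d.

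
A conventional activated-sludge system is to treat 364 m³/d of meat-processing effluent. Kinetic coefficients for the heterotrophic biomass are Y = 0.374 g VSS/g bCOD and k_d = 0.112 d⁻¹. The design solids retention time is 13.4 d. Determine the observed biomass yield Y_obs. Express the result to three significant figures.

Y_obs ≈ 0.150 g VSS/g bCOD

The observed yield is Y_obs = Y/(1 + k_d·θ_c) = 0.374 / (1 + 0.112 × 13.4) = 0.374 / 2.501 = 0.1496 g VSS per g bCOD removed.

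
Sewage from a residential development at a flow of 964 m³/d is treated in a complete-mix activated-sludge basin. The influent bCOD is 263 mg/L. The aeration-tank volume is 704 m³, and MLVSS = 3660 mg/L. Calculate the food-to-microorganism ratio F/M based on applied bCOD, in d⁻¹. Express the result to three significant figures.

F/M = Q·S₀ / (V·X) = 964 × 263 / (704.0 × 3660) = 0.09840 g bCOD·(g VSS·d)⁻¹.

F/M ≈ 0.0984 d⁻¹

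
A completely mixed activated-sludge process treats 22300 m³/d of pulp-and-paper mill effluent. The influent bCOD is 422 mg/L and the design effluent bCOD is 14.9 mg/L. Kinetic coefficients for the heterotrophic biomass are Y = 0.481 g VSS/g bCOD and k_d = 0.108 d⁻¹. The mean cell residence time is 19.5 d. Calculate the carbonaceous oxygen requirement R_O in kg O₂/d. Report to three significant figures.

Correct the yield for decay: Y_obs = Y/(1 + k_d θ_c) = 0.481 / (1 + 0.108 × 19.5) = 0.481 / 3.106 = 0.1549.
Mass of bCOD removed per day: Q(S₀ − S) = 22300 × 407.1 g/m³ = 9078 kg/d.
Net sludge production P_X = 0.1549 × 9078 = 1406 kg VSS/d.
R_O = Q·ΔS − 1.42 P_X = 9078 − 1996 = 7082 kg O₂/d.

R_O ≈ 7080 kg O₂/d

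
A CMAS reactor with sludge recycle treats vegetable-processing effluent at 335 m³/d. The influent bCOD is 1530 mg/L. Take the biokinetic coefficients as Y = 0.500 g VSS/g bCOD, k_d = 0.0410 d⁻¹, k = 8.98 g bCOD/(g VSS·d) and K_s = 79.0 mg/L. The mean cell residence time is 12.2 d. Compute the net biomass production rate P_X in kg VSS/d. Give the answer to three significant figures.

From the Monod/SRT balance for a CMAS, S = K_s·(1+k_d θ_c)/[θ_c·(Y k − k_d) − 1] = 79.0 × (1 + 0.0410 × 12.2) / [12.2 × (0.500 × 8.98 − 0.0410) − 1] = 118.5 / 53.28 = 2.224 mg/L.
Observed yield with endogenous decay: Y_obs = Y / (1 + k_d·θ_c) = 0.500 / (1 + 0.0410 × 12.2) = 0.500 / 1.500 = 0.3333 g VSS/g bCOD.
ΔS = 1530 − 2.22 = 1528 mg/L, so the substrate removal rate is 335 × 1528/1000 = 511.8 kg bCOD/d.
So the net sludge growth is P_X = 0.3333 × 511.8 = 170.6 kg VSS/d.

P_X ≈ 171 kg VSS/d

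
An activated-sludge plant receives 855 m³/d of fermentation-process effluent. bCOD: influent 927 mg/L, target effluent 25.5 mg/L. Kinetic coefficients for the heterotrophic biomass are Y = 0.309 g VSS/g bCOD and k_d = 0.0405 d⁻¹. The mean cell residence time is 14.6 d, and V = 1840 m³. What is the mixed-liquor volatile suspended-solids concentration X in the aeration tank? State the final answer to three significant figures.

X ≈ 1190 mg/L

X = Y·Q·ΔS·θ_c / [V·(1 + k_d θ_c)] = 0.309 × 855 × (927 − 25.5) × 14.6 / [1840 × (1 + 0.0405 × 14.6)] = 1188 mg/L.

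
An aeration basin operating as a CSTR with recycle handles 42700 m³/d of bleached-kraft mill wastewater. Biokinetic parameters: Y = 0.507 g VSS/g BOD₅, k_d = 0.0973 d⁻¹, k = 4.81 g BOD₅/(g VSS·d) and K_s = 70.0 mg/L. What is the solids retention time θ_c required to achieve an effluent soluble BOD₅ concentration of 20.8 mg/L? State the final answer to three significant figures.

θ_c ≈ 2.17 d

Specific growth rate at S = 20.8 mg/L: μ = YkS/(K_s+S) = 0.507·4.81·20.8/(70.0+20.8) = 0.5586 d⁻¹.
1/θ_c = 0.5586 − 0.0973 = 0.4613 d⁻¹, so θ_c = 2.168 d.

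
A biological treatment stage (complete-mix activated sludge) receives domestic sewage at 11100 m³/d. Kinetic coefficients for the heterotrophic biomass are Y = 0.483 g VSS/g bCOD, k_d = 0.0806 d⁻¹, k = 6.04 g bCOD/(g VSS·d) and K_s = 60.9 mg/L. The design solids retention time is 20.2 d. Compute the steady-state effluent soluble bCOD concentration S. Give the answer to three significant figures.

Effluent substrate depends only on kinetics and SRT: S = K_s(1 + k_d θ_c) / [θ_c(Yk − k_d) − 1] = 60.9 × (1 + 0.0806 × 20.2) / [20.2 × (0.483 × 6.04 − 0.0806) − 1] = 160.1 / 56.30 = 2.843 mg/L.

S ≈ 2.84 mg/L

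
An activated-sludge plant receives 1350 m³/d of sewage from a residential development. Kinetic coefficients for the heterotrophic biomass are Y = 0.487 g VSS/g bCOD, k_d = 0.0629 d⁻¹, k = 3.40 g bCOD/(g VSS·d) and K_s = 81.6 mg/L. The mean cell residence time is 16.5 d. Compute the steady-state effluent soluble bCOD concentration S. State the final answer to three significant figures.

S ≈ 6.58 mg/L

Effluent substrate depends only on kinetics and SRT: S = K_s(1 + k_d θ_c) / [θ_c(Yk − k_d) − 1] = 81.6 × (1 + 0.0629 × 16.5) / [16.5 × (0.487 × 3.40 − 0.0629) − 1] = 166.3 / 25.28 = 6.577 mg/L.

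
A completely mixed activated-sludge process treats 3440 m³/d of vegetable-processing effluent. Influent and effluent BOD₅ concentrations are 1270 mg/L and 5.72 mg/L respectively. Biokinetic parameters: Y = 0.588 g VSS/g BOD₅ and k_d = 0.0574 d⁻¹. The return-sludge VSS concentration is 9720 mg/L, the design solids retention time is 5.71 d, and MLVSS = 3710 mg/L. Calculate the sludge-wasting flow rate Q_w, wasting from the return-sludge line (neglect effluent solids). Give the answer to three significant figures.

Q_w ≈ 198 m³/d

Rearranging the biomass balance for a CMAS with decay, V = Y·Q·ΔS·θ_c / [X·(1+k_d θ_c)] = 0.588 × 3440 × (1270 − 5.72) × 5.71 / [3710 × (1 + 0.0574 × 5.71)] = 1.46×10^7 / 4926 = 2964 m³.
Wasting from the return line (neglecting effluent solids): Q_w = V·X / (θ_c·X_r) = 2964 × 3710 / (5.71 × 9720) = 198.2 m³/d.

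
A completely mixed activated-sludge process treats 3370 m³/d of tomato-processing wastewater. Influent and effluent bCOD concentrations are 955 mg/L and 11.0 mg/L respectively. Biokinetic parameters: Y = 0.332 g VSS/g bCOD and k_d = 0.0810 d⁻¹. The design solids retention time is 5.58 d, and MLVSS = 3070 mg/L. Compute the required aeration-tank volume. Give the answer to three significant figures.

Steady-state biomass mass balance: V·X·(1 + k_d·θ_c) = Y·Q·(S₀ − S)·θ_c, so V = 0.332 × 3370 × (955 − 11.0) × 5.58 / [3070 × (1 + 0.0810 × 5.58)] = 5.89×10^6 / 4458 = 1322 m³.

V ≈ 1320 m³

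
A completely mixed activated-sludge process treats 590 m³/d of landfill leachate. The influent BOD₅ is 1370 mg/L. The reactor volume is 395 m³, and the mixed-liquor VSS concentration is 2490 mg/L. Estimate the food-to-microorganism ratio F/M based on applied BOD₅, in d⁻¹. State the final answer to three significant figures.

Food-to-microorganism ratio F/M = Q S₀ / (V X) = 590 × 1370 / (395.0 × 2490) = 0.8218 d⁻¹.

F/M ≈ 0.822 d⁻¹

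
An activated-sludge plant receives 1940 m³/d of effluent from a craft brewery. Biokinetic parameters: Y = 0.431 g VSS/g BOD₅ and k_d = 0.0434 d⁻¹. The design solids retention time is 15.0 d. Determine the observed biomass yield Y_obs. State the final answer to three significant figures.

Y_obs ≈ 0.261 g VSS/g BOD₅

Observed yield with endogenous decay: Y_obs = Y / (1 + k_d·θ_c) = 0.431 / (1 + 0.0434 × 15.0) = 0.431 / 1.651 = 0.2611 g VSS/g BOD₅.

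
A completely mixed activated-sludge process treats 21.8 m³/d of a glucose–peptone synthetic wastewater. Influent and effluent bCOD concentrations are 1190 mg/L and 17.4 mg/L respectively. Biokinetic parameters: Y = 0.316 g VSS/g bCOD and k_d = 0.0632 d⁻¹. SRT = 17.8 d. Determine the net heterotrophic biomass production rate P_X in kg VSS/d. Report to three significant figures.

Correct the yield for decay: Y_obs = Y/(1 + k_d θ_c) = 0.316 / (1 + 0.0632 × 17.8) = 0.316 / 2.125 = 0.1487.
Mass of bCOD removed per day: Q(S₀ − S) = 21.8 × 1173 g/m³ = 25.56 kg/d.
Net biomass production P_X = Y_obs × Q·(S₀ − S) = 0.1487 × 25.56 = 3.801 kg VSS/d.

P_X ≈ 3.80 kg VSS/d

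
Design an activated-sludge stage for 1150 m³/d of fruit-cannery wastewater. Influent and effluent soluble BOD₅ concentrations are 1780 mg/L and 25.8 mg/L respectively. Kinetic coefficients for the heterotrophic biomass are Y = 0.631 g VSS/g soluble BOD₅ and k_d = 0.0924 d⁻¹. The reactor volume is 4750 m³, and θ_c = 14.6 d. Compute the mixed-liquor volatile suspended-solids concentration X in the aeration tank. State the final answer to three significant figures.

X = Y·Q·ΔS·θ_c / [V·(1 + k_d θ_c)] = 0.631 × 1150 × (1780 − 25.8) × 14.6 / [4750 × (1 + 0.0924 × 14.6)] = 1666 mg/L.

X ≈ 1670 mg/L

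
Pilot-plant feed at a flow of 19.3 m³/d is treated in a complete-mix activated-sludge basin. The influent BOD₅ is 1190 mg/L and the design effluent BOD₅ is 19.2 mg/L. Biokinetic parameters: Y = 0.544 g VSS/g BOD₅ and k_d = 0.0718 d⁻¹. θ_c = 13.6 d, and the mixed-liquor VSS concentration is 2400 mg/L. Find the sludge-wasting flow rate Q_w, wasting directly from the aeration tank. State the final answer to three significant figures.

Steady-state biomass mass balance: V·X·(1 + k_d·θ_c) = Y·Q·(S₀ − S)·θ_c, so V = 0.544 × 19.3 × (1190 − 19.2) × 13.6 / [2400 × (1 + 0.0718 × 13.6)] = 1.67×10^5 / 4744 = 35.24 m³.
With mixed-liquor wasting, θ_c = V/Q_w, so Q_w = V/θ_c = 35.24/13.6 = 2.591 m³/d.

Q_w ≈ 2.59 m³/d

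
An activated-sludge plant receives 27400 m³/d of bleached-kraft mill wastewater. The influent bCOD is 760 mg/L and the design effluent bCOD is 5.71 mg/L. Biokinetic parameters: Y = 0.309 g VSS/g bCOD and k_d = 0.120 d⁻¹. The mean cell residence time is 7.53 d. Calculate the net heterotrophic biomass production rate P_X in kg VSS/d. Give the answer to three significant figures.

P_X ≈ 3350 kg VSS/d

Correct the yield for decay: Y_obs = Y/(1 + k_d θ_c) = 0.309 / (1 + 0.120 × 7.53) = 0.309 / 1.904 = 0.1623.
Mass of bCOD removed per day: Q(S₀ − S) = 27400 × 754.3 g/m³ = 20668 kg/d.
P_X = Y_obs · Q(S₀ − S) = 0.1623 × 20668 = 3355 kg VSS/d.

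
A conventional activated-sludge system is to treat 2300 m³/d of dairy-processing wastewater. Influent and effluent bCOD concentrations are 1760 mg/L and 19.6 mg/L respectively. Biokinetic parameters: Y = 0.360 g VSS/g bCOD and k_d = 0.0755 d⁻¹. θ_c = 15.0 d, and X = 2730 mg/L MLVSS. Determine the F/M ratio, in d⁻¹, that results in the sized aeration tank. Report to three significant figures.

F/M ≈ 0.399 d⁻¹

Rearranging the biomass balance for a CMAS with decay, V = Y·Q·ΔS·θ_c / [X·(1+k_d θ_c)] = 0.360 × 2300 × (1760 − 19.6) × 15.0 / [2730 × (1 + 0.0755 × 15.0)] = 2.16×10^7 / 5822 = 3713 m³.
F/M = applied load / biomass = Q·S₀/(V·X) = 2300 × 1760 / (3713 × 2730) = 0.3994 d⁻¹.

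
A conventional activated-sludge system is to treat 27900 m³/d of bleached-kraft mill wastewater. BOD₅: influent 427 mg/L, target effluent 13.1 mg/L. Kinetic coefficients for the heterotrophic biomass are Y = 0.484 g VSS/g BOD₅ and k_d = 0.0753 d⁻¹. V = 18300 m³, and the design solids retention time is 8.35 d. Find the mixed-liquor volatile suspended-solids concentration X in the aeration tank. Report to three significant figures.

X = Y·Q·ΔS·θ_c / [V·(1 + k_d θ_c)] = 0.484 × 27900 × (427 − 13.1) × 8.35 / [18300 × (1 + 0.0753 × 8.35)] = 1566 mg/L.

X ≈ 1570 mg/L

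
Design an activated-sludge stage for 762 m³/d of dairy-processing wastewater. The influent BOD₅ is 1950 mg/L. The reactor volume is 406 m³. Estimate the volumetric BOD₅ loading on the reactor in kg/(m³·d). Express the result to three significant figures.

L_v ≈ 3.66 kg BOD₅/(m³·d)

Volumetric loading L_v = Q·S₀ / V = 762 × 1950 g/m³ / 406.0 m³ = 3660 g/(m³·d) = 3.660 kg BOD₅/(m³·d).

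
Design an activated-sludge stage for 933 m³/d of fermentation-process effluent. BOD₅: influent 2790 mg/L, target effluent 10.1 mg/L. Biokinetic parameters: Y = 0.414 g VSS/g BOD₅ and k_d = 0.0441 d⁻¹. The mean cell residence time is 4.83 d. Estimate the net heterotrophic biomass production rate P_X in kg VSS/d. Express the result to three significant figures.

P_X ≈ 885 kg VSS/d

Correct the yield for decay: Y_obs = Y/(1 + k_d θ_c) = 0.414 / (1 + 0.0441 × 4.83) = 0.414 / 1.213 = 0.3413.
ΔS = 2790 − 10.1 = 2780 mg/L, so the substrate removal rate is 933 × 2780/1000 = 2594 kg BOD₅/d.
P_X = Y_obs · Q(S₀ − S) = 0.3413 × 2594 = 885.2 kg VSS/d.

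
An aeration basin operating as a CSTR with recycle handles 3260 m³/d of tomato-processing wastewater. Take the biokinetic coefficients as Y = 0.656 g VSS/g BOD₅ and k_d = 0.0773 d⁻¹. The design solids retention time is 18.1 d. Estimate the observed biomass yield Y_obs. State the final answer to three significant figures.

Y_obs ≈ 0.273 g VSS/g BOD₅

Observed yield with endogenous decay: Y_obs = Y / (1 + k_d·θ_c) = 0.656 / (1 + 0.0773 × 18.1) = 0.656 / 2.399 = 0.2734 g VSS/g BOD₅.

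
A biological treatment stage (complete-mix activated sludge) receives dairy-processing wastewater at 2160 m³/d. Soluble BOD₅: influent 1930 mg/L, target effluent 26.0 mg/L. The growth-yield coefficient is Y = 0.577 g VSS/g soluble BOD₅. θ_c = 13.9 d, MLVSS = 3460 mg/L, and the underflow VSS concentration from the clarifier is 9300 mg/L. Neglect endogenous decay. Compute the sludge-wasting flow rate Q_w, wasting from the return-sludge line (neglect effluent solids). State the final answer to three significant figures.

Q_w ≈ 255 m³/d

Biomass mass balance (decay neglected): V·X = Y·Q·(S₀ − S)·θ_c, so V = 0.577 × 2160 × (1930 − 26.0) × 13.9 / 3460 = 9533 m³.
Wasting from the return line (neglecting effluent solids): Q_w = V·X / (θ_c·X_r) = 9533 × 3460 / (13.9 × 9300) = 255.2 m³/d.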